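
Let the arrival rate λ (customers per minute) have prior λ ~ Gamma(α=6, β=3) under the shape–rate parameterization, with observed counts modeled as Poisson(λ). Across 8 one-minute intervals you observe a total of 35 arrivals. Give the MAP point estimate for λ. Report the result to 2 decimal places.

Σxᵢ = 35, n = 8.
Posterior ∝ λ^5e^(−3λ) · λ^35e^(−8λ) = λ^40e^(−11λ), i.e. Gamma(shape=41, rate=11).
The mode of a Gamma(a, b) with a ≥ 1 (shape–rate) is (a−1)/b = 40/11 ≈ 3.64.

λ̂_MAP = 3.64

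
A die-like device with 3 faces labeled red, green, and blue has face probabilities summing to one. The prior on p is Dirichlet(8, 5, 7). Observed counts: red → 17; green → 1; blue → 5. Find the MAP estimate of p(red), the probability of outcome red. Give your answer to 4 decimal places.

The posterior is Dirichlet(αᵢ + nᵢ) = Dirichlet(25, 6, 12).
For a Dirichlet(a₁,…,a_K) with all aᵢ > 1, the mode has j-th component (aⱼ − 1)/(Σaᵢ − K).
Here Σaᵢ = 43 and K = 3, so p(red) = (25 − 1)/(43 − 3) = 24/40 ≈ 0.6000.

MAP estimate of p(red) = 0.6000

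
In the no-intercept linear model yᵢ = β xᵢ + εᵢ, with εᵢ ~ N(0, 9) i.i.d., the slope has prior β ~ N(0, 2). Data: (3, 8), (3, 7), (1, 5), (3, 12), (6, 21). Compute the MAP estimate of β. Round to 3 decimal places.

log p(β | y) = −Σ(yᵢ − βxᵢ)²/(2·9) − β²/(2·2) + const.
Setting the derivative to zero: Σxᵢ(yᵢ − βxᵢ)/9 − β/2 = 0, so β = Σxᵢyᵢ / (Σxᵢ² + σ²/τ²).
Σxᵢyᵢ = 3·8 + 3·7 + 1·5 + 3·12 + 6·21 = 212; Σxᵢ² = 64; σ²/τ² = 4.5.
β̂_MAP = 212 / (64 + 4.5) = 212/68.5 ≈ 3.095.

β̂_MAP = 3.095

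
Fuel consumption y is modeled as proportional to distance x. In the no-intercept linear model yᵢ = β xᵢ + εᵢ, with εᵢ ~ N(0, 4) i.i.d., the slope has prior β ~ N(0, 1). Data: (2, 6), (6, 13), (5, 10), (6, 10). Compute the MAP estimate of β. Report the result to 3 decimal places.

log p(β | y) = −Σ(yᵢ − βxᵢ)²/(2·4) − β²/(2·1) + const.
Setting the derivative to zero: Σxᵢ(yᵢ − βxᵢ)/4 − β/1 = 0, so β = Σxᵢyᵢ / (Σxᵢ² + σ²/τ²).
Σxᵢyᵢ = 2·6 + 6·13 + 5·10 + 6·10 = 200; Σxᵢ² = 101; σ²/τ² = 4.
β̂_MAP = 200 / (101 + 4) = 200/105 ≈ 1.905.

β̂_MAP = 1.905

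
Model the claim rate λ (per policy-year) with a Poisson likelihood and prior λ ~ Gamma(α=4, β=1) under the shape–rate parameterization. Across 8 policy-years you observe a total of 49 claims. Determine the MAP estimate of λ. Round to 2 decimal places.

λ̂_MAP = 5.78

Σxᵢ = 49, n = 8.
Posterior ∝ λ^3e^(−1λ) · λ^49e^(−8λ) = λ^52e^(−9λ), i.e. Gamma(shape=53, rate=9).
The mode of a Gamma(a, b) with a ≥ 1 (shape–rate) is (a−1)/b = 52/9 ≈ 5.78.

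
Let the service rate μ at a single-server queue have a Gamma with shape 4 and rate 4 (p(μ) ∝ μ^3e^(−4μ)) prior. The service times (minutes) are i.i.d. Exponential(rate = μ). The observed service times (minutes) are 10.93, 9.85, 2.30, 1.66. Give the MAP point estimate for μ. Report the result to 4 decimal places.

μ̂_MAP = 0.2436

The Exponential(rate=μ) likelihood is ∝ μ^n e^(−μΣtᵢ). Here n = 4 and Σtᵢ = 10.93 + 9.85 + 2.30 + 1.66 = 24.74.
Posterior ∝ μ^3e^(−4μ) · μ^4e^(−24.74μ) = μ^7e^(−28.74μ), i.e. Gamma(8, 28.74).
Mode = (a−1)/b = 7/28.74 ≈ 0.2436.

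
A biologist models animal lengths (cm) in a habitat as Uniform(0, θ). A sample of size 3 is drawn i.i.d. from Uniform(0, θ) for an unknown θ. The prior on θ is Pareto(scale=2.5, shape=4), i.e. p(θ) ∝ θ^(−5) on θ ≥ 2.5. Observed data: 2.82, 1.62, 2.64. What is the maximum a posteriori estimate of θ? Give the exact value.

The Uniform(0, θ) likelihood is θ^(−n) for θ ≥ max(xᵢ), zero otherwise. Here max(xᵢ) = 2.82.
Posterior ∝ θ^(−5) · θ^(−3) = θ^(−8) on θ ≥ max(2.5, 2.82) = 2.82.
This density is strictly decreasing in θ, so the posterior mode lies at the lower boundary of the support.

θ̂_MAP = 2.82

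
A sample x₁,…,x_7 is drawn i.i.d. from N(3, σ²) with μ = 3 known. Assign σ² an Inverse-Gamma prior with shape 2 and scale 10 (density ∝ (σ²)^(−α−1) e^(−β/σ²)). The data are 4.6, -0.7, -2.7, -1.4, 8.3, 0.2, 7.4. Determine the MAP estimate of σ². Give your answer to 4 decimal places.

σ̂²_MAP = 11.0300

Sum of squared deviations about the known mean: SS = (4.6−3)² + (-0.7−3)² + (-2.7−3)² + (-1.4−3)² + (8.3−3)² + (0.2−3)² + (7.4−3)² = 123.39.
The Normal likelihood contributes (σ²)^(−n/2) exp(−SS/(2σ²)), so the posterior is Inverse-Gamma(α + n/2, β + SS/2) = Inverse-Gamma(5.5, 71.695).
The mode of Inverse-Gamma(a, b) is b/(a+1) = 71.695/6.5 ≈ 11.0300.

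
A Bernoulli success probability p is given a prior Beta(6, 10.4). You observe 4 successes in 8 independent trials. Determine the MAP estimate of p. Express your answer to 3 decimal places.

p̂_MAP = 0.402

Prior: Beta(6, 10.4).
Data: 4 successes in 8 trials. The binomial likelihood contributes p^4(1−p)^4, so the posterior is Beta(6+4, 10.4+4) = Beta(10, 14.4).
For Beta(a, b) with a, b > 1 the mode is (a−1)/(a+b−2) = 9/22.4 ≈ 0.402.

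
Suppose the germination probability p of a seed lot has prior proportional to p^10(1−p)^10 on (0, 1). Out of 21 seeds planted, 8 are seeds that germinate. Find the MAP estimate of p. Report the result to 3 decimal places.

The prior density ∝ p^10(1−p)^10 is the kernel of Beta(11, 11).
Data: 8 successes in 21 trials. The binomial likelihood contributes p^8(1−p)^13, so the posterior is Beta(11+8, 11+13) = Beta(19, 24).
For Beta(a, b) with a, b > 1 the mode is (a−1)/(a+b−2) = 18/41 ≈ 0.439.

p̂_MAP = 0.439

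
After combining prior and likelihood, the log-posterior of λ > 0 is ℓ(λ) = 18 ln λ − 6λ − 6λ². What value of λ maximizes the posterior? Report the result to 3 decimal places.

λ̂_MAP = 1.000

ℓ'(λ) = 18/λ − 6 − 12λ. Setting this to zero and multiplying by λ: 12λ² + 6λ − 18 = 0.
λ = (−6 + √(6² + 4·12·18)) / (2·12) = (−6 + √900) / 24 = (−6 + 30)/24 = 1.
ℓ''(λ) = −18/λ² − 12 < 0, confirming a maximum.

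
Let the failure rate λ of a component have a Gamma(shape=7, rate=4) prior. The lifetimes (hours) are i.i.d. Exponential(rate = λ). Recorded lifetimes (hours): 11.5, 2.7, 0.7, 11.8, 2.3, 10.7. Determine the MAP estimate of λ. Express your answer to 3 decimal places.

The Exponential(rate=λ) likelihood is ∝ λ^n e^(−λΣtᵢ). Here n = 6 and Σtᵢ = 11.5 + 2.7 + 0.7 + 11.8 + 2.3 + 10.7 = 39.7.
Posterior ∝ λ^6e^(−4λ) · λ^6e^(−39.7λ) = λ^12e^(−43.7λ), i.e. Gamma(13, 43.7).
Mode = (a−1)/b = 12/43.7 ≈ 0.275.

λ̂_MAP = 0.275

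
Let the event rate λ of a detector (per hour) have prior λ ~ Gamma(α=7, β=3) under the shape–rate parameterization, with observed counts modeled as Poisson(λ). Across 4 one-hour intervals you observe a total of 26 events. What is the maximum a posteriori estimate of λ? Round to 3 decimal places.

λ̂_MAP = 4.571

Σxᵢ = 26, n = 4.
Posterior ∝ λ^6e^(−3λ) · λ^26e^(−4λ) = λ^32e^(−7λ), i.e. Gamma(shape=33, rate=7).
The mode of a Gamma(a, b) with a ≥ 1 (shape–rate) is (a−1)/b = 32/7 ≈ 4.571.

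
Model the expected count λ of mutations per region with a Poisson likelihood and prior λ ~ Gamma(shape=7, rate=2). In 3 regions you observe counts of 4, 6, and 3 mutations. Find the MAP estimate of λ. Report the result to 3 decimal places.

Σxᵢ = 4+6+3 = 13, with n = 3.
Posterior ∝ λ^6e^(−2λ) · λ^13e^(−3λ) = λ^19e^(−5λ), i.e. Gamma(shape=20, rate=5).
The mode of a Gamma(a, b) with a ≥ 1 (shape–rate) is (a−1)/b = 19/5 ≈ 3.800.

λ̂_MAP = 3.800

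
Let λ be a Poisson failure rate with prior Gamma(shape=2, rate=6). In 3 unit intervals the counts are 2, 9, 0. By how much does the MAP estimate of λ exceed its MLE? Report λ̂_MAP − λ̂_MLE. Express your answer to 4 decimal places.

Σxᵢ = 11. Posterior is Gamma(13, 9); MAP = (13−1)/9 = 12/9 ≈ 1.33333.
MLE = x̄ = 11/3 ≈ 3.66667.
Difference = 12/9 − 11/3 = -7/3 ≈ -2.3333.

MAP − MLE = -2.3333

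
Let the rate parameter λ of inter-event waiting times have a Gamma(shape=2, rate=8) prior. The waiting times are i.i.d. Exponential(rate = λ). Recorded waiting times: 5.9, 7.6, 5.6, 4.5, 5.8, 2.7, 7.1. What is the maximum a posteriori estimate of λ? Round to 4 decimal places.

λ̂_MAP = 0.1695

The Exponential(rate=λ) likelihood is ∝ λ^n e^(−λΣtᵢ). Here n = 7 and Σtᵢ = 5.9 + 7.6 + 5.6 + 4.5 + 5.8 + 2.7 + 7.1 = 39.2.
Posterior ∝ λe^(−8λ) · λ^7e^(−39.2λ) = λ^8e^(−47.2λ), i.e. Gamma(9, 47.2).
Mode = (a−1)/b = 8/47.2 ≈ 0.1695.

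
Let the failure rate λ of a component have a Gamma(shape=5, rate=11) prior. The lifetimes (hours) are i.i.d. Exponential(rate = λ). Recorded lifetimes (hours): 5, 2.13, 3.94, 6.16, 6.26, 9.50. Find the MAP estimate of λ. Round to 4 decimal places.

The Exponential(rate=λ) likelihood is ∝ λ^n e^(−λΣtᵢ). Here n = 6 and Σtᵢ = 5 + 2.13 + 3.94 + 6.16 + 6.26 + 9.50 = 32.99.
Posterior ∝ λ^4e^(−11λ) · λ^6e^(−32.99λ) = λ^10e^(−43.99λ), i.e. Gamma(11, 43.99).
Mode = (a−1)/b = 10/43.99 ≈ 0.2273.

λ̂_MAP = 0.2273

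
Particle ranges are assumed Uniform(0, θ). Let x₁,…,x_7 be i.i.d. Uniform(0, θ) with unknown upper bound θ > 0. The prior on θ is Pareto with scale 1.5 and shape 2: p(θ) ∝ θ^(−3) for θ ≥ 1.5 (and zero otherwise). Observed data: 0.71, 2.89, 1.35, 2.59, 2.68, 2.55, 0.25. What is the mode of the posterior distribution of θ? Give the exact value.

The Uniform(0, θ) likelihood is θ^(−n) for θ ≥ max(xᵢ), zero otherwise. Here max(xᵢ) = 2.89.
Posterior ∝ θ^(−3) · θ^(−7) = θ^(−10) on θ ≥ max(1.5, 2.89) = 2.89.
This density is strictly decreasing in θ, so the posterior mode lies at the lower boundary of the support.

θ̂_MAP = 2.89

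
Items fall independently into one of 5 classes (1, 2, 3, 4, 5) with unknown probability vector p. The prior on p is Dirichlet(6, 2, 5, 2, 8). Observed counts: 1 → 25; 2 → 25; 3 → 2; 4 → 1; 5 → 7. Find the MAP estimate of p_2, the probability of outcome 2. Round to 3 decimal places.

The posterior is Dirichlet(αᵢ + nᵢ) = Dirichlet(31, 27, 7, 3, 15).
For a Dirichlet(a₁,…,a_K) with all aᵢ > 1, the mode has j-th component (aⱼ − 1)/(Σaᵢ − K).
Here Σaᵢ = 83 and K = 5, so p_2 = (27 − 1)/(83 − 5) = 26/78 ≈ 0.333.

MAP estimate: 0.333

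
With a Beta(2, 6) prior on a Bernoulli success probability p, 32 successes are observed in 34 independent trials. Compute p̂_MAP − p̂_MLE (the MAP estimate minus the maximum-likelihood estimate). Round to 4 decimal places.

Posterior is Beta(34, 8); MAP = (34−1)/(42−2) = 33/40 ≈ 0.82500.
MLE ignores the prior: p̂_MLE = k/n = 32/34 ≈ 0.94118.
Difference = 33/40 − 32/34 = -79/680 ≈ -0.1162.

MAP − MLE = -0.1162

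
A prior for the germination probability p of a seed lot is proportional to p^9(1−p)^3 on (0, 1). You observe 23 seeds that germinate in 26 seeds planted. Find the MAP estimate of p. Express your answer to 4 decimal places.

p̂_MAP = 0.8421

The prior density ∝ p^9(1−p)^3 is the kernel of Beta(10, 4).
Data: 23 successes in 26 trials. The binomial likelihood contributes p^23(1−p)^3, so the posterior is Beta(10+23, 4+3) = Beta(33, 7).
For Beta(a, b) with a, b > 1 the mode is (a−1)/(a+b−2) = 32/38 ≈ 0.8421.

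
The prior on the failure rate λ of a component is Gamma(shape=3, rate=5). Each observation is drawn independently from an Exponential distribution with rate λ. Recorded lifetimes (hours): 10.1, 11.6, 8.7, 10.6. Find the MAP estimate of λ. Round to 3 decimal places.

The Exponential(rate=λ) likelihood is ∝ λ^n e^(−λΣtᵢ). Here n = 4 and Σtᵢ = 10.1 + 11.6 + 8.7 + 10.6 = 41.
Posterior ∝ λ^2e^(−5λ) · λ^4e^(−41λ) = λ^6e^(−46λ), i.e. Gamma(7, 46).
Mode = (a−1)/b = 6/46 ≈ 0.130.

λ̂_MAP = 0.130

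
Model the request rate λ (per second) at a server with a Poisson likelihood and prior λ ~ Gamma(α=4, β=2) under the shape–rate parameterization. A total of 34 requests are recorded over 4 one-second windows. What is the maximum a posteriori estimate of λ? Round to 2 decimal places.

λ̂_MAP = 6.17

Σxᵢ = 34, n = 4.
Posterior ∝ λ^3e^(−2λ) · λ^34e^(−4λ) = λ^37e^(−6λ), i.e. Gamma(shape=38, rate=6).
The mode of a Gamma(a, b) with a ≥ 1 (shape–rate) is (a−1)/b = 37/6 ≈ 6.17.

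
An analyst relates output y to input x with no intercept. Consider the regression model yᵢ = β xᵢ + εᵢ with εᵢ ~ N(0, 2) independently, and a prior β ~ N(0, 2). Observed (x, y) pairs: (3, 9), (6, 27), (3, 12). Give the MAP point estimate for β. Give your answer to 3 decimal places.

log p(β | y) = −Σ(yᵢ − βxᵢ)²/(2·2) − β²/(2·2) + const.
Setting the derivative to zero: Σxᵢ(yᵢ − βxᵢ)/2 − β/2 = 0, so β = Σxᵢyᵢ / (Σxᵢ² + σ²/τ²).
Σxᵢyᵢ = 3·9 + 6·27 + 3·12 = 225; Σxᵢ² = 54; σ²/τ² = 1.
β̂_MAP = 225 / (54 + 1) = 225/55 ≈ 4.091.

β̂_MAP = 4.091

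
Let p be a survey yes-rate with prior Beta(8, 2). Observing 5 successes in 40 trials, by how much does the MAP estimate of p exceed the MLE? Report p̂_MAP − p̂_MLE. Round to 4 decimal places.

Posterior is Beta(13, 37); MAP = (13−1)/(50−2) = 12/48 ≈ 0.25000.
MLE ignores the prior: p̂_MLE = k/n = 5/40 ≈ 0.12500.
Difference = 12/48 − 5/40 = 1/8 ≈ 0.1250.

MAP − MLE = 0.1250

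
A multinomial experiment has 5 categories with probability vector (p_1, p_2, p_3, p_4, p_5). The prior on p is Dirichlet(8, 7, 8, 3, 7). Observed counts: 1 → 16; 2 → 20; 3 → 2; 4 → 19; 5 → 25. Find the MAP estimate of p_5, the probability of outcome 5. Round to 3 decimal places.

MAP estimate: 0.282

The posterior is Dirichlet(αᵢ + nᵢ) = Dirichlet(24, 27, 10, 22, 32).
For a Dirichlet(a₁,…,a_K) with all aᵢ > 1, the mode has j-th component (aⱼ − 1)/(Σaᵢ − K).
Here Σaᵢ = 115 and K = 5, so p_5 = (32 − 1)/(115 − 5) = 31/110 ≈ 0.282.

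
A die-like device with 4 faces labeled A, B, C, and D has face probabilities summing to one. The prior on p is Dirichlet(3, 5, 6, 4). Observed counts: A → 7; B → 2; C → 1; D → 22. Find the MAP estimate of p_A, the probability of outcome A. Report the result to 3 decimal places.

MAP estimate of p_A = 0.196

The posterior is Dirichlet(αᵢ + nᵢ) = Dirichlet(10, 7, 7, 26).
For a Dirichlet(a₁,…,a_K) with all aᵢ > 1, the mode has j-th component (aⱼ − 1)/(Σaᵢ − K).
Here Σaᵢ = 50 and K = 4, so p_A = (10 − 1)/(50 − 4) = 9/46 ≈ 0.196.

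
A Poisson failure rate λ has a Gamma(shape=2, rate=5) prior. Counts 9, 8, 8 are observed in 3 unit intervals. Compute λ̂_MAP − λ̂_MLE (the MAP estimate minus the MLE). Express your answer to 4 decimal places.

MAP − MLE = -5.0833

Σxᵢ = 25. Posterior is Gamma(27, 8); MAP = (27−1)/8 = 26/8 ≈ 3.25000.
MLE = x̄ = 25/3 ≈ 8.33333.
Difference = 26/8 − 25/3 = -61/12 ≈ -5.0833.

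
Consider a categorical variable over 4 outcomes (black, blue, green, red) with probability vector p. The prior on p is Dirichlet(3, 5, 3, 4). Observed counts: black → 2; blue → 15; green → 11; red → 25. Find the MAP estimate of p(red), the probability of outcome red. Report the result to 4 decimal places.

The posterior is Dirichlet(αᵢ + nᵢ) = Dirichlet(5, 20, 14, 29).
For a Dirichlet(a₁,…,a_K) with all aᵢ > 1, the mode has j-th component (aⱼ − 1)/(Σaᵢ − K).
Here Σaᵢ = 68 and K = 4, so p(red) = (29 − 1)/(68 − 4) = 28/64 ≈ 0.4375.

MAP estimate of p(red) = 0.4375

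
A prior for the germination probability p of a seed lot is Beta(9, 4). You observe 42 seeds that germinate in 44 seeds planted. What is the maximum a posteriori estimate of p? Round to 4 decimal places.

Prior: Beta(9, 4).
Data: 42 successes in 44 trials. The binomial likelihood contributes p^42(1−p)^2, so the posterior is Beta(9+42, 4+2) = Beta(51, 6).
For Beta(a, b) with a, b > 1 the mode is (a−1)/(a+b−2) = 50/55 ≈ 0.9091.

p̂_MAP = 0.9091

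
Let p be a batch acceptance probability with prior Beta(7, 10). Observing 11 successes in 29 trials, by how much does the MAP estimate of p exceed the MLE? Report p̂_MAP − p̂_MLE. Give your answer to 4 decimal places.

Posterior is Beta(18, 28); MAP = (18−1)/(46−2) = 17/44 ≈ 0.38636.
MLE ignores the prior: p̂_MLE = k/n = 11/29 ≈ 0.37931.
Difference = 17/44 − 11/29 = 9/1276 ≈ 0.0071.

MAP − MLE = 0.0071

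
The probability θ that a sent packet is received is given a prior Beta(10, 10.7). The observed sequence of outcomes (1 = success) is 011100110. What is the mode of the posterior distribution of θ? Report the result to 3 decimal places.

Prior: Beta(10, 10.7).
Data: 5 successes in 9 trials (from the sequence). The binomial likelihood contributes θ^5(1−θ)^4, so the posterior is Beta(10+5, 10.7+4) = Beta(15, 14.7).
For Beta(a, b) with a, b > 1 the mode is (a−1)/(a+b−2) = 14/27.7 ≈ 0.505.

θ̂_MAP = 0.505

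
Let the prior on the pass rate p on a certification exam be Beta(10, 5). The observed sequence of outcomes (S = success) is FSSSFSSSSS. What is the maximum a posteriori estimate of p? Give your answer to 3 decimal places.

Prior: Beta(10, 5).
Data: 8 successes in 10 trials (from the sequence). The binomial likelihood contributes p^8(1−p)^2, so the posterior is Beta(10+8, 5+2) = Beta(18, 7).
For Beta(a, b) with a, b > 1 the mode is (a−1)/(a+b−2) = 17/23 ≈ 0.739.

p̂_MAP = 0.739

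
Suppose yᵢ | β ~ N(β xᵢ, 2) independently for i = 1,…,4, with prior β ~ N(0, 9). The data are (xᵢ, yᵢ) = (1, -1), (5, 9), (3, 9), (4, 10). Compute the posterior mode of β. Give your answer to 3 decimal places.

log p(β | y) = −Σ(yᵢ − βxᵢ)²/(2·2) − β²/(2·9) + const.
Setting the derivative to zero: Σxᵢ(yᵢ − βxᵢ)/2 − β/9 = 0, so β = Σxᵢyᵢ / (Σxᵢ² + σ²/τ²).
Σxᵢyᵢ = 1·(-1) + 5·9 + 3·9 + 4·10 = 111; Σxᵢ² = 51; σ²/τ² = 2/9.
β̂_MAP = 111 / (51 + 2/9) = 111/(461/9) = 999/461 ≈ 2.167.

β̂_MAP = 2.167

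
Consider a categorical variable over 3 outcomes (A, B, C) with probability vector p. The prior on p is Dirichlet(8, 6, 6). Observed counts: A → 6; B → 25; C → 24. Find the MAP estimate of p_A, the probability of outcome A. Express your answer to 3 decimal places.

The posterior is Dirichlet(αᵢ + nᵢ) = Dirichlet(14, 31, 30).
For a Dirichlet(a₁,…,a_K) with all aᵢ > 1, the mode has j-th component (aⱼ − 1)/(Σaᵢ − K).
Here Σaᵢ = 75 and K = 3, so p_A = (14 − 1)/(75 − 3) = 13/72 ≈ 0.181.

MAP estimate of p_A = 0.181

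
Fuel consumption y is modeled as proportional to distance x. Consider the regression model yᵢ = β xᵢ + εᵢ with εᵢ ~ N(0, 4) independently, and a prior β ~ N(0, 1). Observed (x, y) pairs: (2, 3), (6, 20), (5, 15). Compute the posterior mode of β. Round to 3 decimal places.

log p(β | y) = −Σ(yᵢ − βxᵢ)²/(2·4) − β²/(2·1) + const.
Setting the derivative to zero: Σxᵢ(yᵢ − βxᵢ)/4 − β/1 = 0, so β = Σxᵢyᵢ / (Σxᵢ² + σ²/τ²).
Σxᵢyᵢ = 2·3 + 6·20 + 5·15 = 201; Σxᵢ² = 65; σ²/τ² = 4.
β̂_MAP = 201 / (65 + 4) = 201/69 ≈ 2.913.

β̂_MAP = 2.913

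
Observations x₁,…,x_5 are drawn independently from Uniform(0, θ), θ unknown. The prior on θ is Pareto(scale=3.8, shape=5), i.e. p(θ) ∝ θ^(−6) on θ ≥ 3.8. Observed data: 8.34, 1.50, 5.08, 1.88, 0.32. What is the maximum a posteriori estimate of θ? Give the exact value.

The Uniform(0, θ) likelihood is θ^(−n) for θ ≥ max(xᵢ), zero otherwise. Here max(xᵢ) = 8.34.
Posterior ∝ θ^(−6) · θ^(−5) = θ^(−11) on θ ≥ max(3.8, 8.34) = 8.34.
This density is strictly decreasing in θ, so the posterior mode lies at the lower boundary of the support.

θ̂_MAP = 8.34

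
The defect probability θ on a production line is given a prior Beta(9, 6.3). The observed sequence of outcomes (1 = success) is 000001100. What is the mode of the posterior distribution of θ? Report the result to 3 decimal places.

Prior: Beta(9, 6.3).
Data: 2 successes in 9 trials (from the sequence). The binomial likelihood contributes θ^2(1−θ)^7, so the posterior is Beta(9+2, 6.3+7) = Beta(11, 13.3).
For Beta(a, b) with a, b > 1 the mode is (a−1)/(a+b−2) = 10/22.3 ≈ 0.448.

θ̂_MAP = 0.448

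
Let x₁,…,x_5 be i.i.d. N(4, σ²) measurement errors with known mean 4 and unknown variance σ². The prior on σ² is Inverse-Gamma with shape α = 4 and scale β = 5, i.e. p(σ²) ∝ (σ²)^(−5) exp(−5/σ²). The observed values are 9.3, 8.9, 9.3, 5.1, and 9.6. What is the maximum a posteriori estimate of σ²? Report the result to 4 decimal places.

Sum of squared deviations about the known mean: SS = (9.3−4)² + (8.9−4)² + (9.3−4)² + (5.1−4)² + (9.6−4)² = 112.76.
The Normal likelihood contributes (σ²)^(−n/2) exp(−SS/(2σ²)), so the posterior is Inverse-Gamma(α + n/2, β + SS/2) = Inverse-Gamma(6.5, 61.38).
The mode of Inverse-Gamma(a, b) is b/(a+1) = 61.38/7.5 ≈ 8.1840.

σ̂²_MAP = 8.1840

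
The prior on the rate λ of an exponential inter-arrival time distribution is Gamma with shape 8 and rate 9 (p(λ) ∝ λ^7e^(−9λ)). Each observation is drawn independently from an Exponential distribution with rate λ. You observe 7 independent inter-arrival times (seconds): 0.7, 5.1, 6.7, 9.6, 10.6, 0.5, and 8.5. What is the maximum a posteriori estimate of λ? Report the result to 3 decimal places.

λ̂_MAP = 0.276

The Exponential(rate=λ) likelihood is ∝ λ^n e^(−λΣtᵢ). Here n = 7 and Σtᵢ = 0.7 + 5.1 + 6.7 + 9.6 + 10.6 + 0.5 + 8.5 = 41.7.
Posterior ∝ λ^7e^(−9λ) · λ^7e^(−41.7λ) = λ^14e^(−50.7λ), i.e. Gamma(15, 50.7).
Mode = (a−1)/b = 14/50.7 ≈ 0.276.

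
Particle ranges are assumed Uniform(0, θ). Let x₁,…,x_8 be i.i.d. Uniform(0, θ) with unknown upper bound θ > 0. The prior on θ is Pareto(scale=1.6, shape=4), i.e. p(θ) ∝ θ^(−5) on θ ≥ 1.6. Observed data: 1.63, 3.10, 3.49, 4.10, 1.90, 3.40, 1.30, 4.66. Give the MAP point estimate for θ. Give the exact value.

The Uniform(0, θ) likelihood is θ^(−n) for θ ≥ max(xᵢ), zero otherwise. Here max(xᵢ) = 4.66.
Posterior ∝ θ^(−5) · θ^(−8) = θ^(−13) on θ ≥ max(1.6, 4.66) = 4.66.
This density is strictly decreasing in θ, so the posterior mode lies at the lower boundary of the support.

θ̂_MAP = 4.66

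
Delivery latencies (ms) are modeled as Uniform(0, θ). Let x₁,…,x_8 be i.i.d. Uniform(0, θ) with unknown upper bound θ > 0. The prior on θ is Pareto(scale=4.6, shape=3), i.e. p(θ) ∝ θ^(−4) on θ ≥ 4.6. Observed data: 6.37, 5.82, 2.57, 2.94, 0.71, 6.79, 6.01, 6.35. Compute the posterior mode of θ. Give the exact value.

θ̂_MAP = 6.79

The Uniform(0, θ) likelihood is θ^(−n) for θ ≥ max(xᵢ), zero otherwise. Here max(xᵢ) = 6.79.
Posterior ∝ θ^(−4) · θ^(−8) = θ^(−12) on θ ≥ max(4.6, 6.79) = 6.79.
This density is strictly decreasing in θ, so the posterior mode lies at the lower boundary of the support.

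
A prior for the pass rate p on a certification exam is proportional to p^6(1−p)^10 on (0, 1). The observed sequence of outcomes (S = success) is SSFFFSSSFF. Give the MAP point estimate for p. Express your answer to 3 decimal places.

p̂_MAP = 0.423

The prior density ∝ p^6(1−p)^10 is the kernel of Beta(7, 11).
Data: 5 successes in 10 trials (from the sequence). The binomial likelihood contributes p^5(1−p)^5, so the posterior is Beta(7+5, 11+5) = Beta(12, 16).
For Beta(a, b) with a, b > 1 the mode is (a−1)/(a+b−2) = 11/26 ≈ 0.423.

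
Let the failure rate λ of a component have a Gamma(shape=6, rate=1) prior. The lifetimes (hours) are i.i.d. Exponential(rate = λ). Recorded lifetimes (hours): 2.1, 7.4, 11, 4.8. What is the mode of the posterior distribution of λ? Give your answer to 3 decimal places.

λ̂_MAP = 0.342

The Exponential(rate=λ) likelihood is ∝ λ^n e^(−λΣtᵢ). Here n = 4 and Σtᵢ = 2.1 + 7.4 + 11 + 4.8 = 25.3.
Posterior ∝ λ^5e^(−1λ) · λ^4e^(−25.3λ) = λ^9e^(−26.3λ), i.e. Gamma(10, 26.3).
Mode = (a−1)/b = 9/26.3 ≈ 0.342.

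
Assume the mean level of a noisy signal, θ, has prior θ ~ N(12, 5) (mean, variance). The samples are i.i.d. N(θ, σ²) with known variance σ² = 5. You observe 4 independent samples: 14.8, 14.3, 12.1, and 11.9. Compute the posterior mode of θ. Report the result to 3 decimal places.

θ̂_MAP = 13.020

n = 4; x̄ = (14.8 + 14.3 + 12.1 + 11.9)/4 = 53.1/4 = 13.275.
For a Normal prior and Normal likelihood with known variance, the posterior is Normal; its mode equals its mean, the precision-weighted average.
Prior precision 1/σ₀² = 1/5 = 0.2; data precision n/σ² = 4/5 = 0.8.
θ̂ = (0.2·12 + 0.8·13.275) / (0.2 + 0.8) = 13.02/1 = 13.020.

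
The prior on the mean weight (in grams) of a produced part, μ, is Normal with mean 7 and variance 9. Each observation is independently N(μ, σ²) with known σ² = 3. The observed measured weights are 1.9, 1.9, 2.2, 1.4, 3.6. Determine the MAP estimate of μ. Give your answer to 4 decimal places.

μ̂_MAP = 2.5000

n = 5; x̄ = (1.9 + 1.9 + 2.2 + 1.4 + 3.6)/5 = 11/5 = 2.2.
For a Normal prior and Normal likelihood with known variance, the posterior is Normal; its mode equals its mean, the precision-weighted average.
Prior precision 1/σ₀² = 1/9; data precision n/σ² = 5/3.
μ̂ = ((1/9)·7 + (5/3)·2.2) / (1/9 + 5/3) = (40/9)/(16/9) = 2.5000.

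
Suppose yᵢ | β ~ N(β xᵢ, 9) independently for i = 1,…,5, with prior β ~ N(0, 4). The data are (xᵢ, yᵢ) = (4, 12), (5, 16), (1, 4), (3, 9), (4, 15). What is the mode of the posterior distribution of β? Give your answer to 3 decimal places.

β̂_MAP = 3.162

log p(β | y) = −Σ(yᵢ − βxᵢ)²/(2·9) − β²/(2·4) + const.
Setting the derivative to zero: Σxᵢ(yᵢ − βxᵢ)/9 − β/4 = 0, so β = Σxᵢyᵢ / (Σxᵢ² + σ²/τ²).
Σxᵢyᵢ = 4·12 + 5·16 + 1·4 + 3·9 + 4·15 = 219; Σxᵢ² = 67; σ²/τ² = 2.25.
β̂_MAP = 219 / (67 + 2.25) = 219/69.25 ≈ 3.162.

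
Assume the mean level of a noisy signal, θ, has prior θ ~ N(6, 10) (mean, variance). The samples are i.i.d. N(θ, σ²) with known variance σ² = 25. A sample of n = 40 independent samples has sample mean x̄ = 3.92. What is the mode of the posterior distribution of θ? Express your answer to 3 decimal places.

n = 40, x̄ = 3.92.
For a Normal prior and Normal likelihood with known variance, the posterior is Normal; its mode equals its mean, the precision-weighted average.
Prior precision 1/σ₀² = 1/10 = 0.1; data precision n/σ² = 40/25 = 1.6.
θ̂ = (0.1·6 + 1.6·3.92) / (0.1 + 1.6) = 6.872/1.7 = 1718/425 ≈ 4.042.

θ̂_MAP = 4.042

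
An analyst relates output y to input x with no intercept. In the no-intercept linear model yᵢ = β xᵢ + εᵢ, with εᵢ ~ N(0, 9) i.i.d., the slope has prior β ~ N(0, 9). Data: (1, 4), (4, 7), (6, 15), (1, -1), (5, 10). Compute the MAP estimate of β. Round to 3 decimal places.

β̂_MAP = 2.138

log p(β | y) = −Σ(yᵢ − βxᵢ)²/(2·9) − β²/(2·9) + const.
Setting the derivative to zero: Σxᵢ(yᵢ − βxᵢ)/9 − β/9 = 0, so β = Σxᵢyᵢ / (Σxᵢ² + σ²/τ²).
Σxᵢyᵢ = 1·4 + 4·7 + 6·15 + 1·(-1) + 5·10 = 171; Σxᵢ² = 79; σ²/τ² = 1.
β̂_MAP = 171 / (79 + 1) = 171/80 ≈ 2.138.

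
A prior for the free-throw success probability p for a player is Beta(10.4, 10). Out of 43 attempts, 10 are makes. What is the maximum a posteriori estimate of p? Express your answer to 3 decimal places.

Prior: Beta(10.4, 10).
Data: 10 successes in 43 trials. The binomial likelihood contributes p^10(1−p)^33, so the posterior is Beta(10.4+10, 10+33) = Beta(20.4, 43).
For Beta(a, b) with a, b > 1 the mode is (a−1)/(a+b−2) = 19.4/61.4 ≈ 0.316.

p̂_MAP = 0.316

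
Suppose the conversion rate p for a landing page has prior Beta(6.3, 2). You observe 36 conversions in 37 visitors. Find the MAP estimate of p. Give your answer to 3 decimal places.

p̂_MAP = 0.954

Prior: Beta(6.3, 2).
Data: 36 successes in 37 trials. The binomial likelihood contributes p^36(1−p)^1, so the posterior is Beta(6.3+36, 2+1) = Beta(42.3, 3).
For Beta(a, b) with a, b > 1 the mode is (a−1)/(a+b−2) = 41.3/43.3 ≈ 0.954.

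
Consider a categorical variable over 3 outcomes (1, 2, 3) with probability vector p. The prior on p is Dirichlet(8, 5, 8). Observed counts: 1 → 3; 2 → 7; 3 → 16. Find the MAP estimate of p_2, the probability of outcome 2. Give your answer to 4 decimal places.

The posterior is Dirichlet(αᵢ + nᵢ) = Dirichlet(11, 12, 24).
For a Dirichlet(a₁,…,a_K) with all aᵢ > 1, the mode has j-th component (aⱼ − 1)/(Σaᵢ − K).
Here Σaᵢ = 47 and K = 3, so p_2 = (12 − 1)/(47 − 3) = 11/44 ≈ 0.2500.

MAP estimate: 0.2500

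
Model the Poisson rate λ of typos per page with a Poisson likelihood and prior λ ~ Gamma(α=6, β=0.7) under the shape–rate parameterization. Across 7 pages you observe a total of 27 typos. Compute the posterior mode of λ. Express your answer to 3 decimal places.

λ̂_MAP = 4.156

Σxᵢ = 27, n = 7.
Posterior ∝ λ^5e^(−0.7λ) · λ^27e^(−7λ) = λ^32e^(−7.7λ), i.e. Gamma(shape=33, rate=7.7).
The mode of a Gamma(a, b) with a ≥ 1 (shape–rate) is (a−1)/b = 32/7.7 ≈ 4.156.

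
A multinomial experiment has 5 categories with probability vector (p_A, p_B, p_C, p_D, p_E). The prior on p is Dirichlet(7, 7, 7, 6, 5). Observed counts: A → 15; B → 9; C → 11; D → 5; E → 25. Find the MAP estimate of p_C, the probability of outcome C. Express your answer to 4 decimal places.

MAP estimate of p_C = 0.1848

The posterior is Dirichlet(αᵢ + nᵢ) = Dirichlet(22, 16, 18, 11, 30).
For a Dirichlet(a₁,…,a_K) with all aᵢ > 1, the mode has j-th component (aⱼ − 1)/(Σaᵢ − K).
Here Σaᵢ = 97 and K = 5, so p_C = (18 − 1)/(97 − 5) = 17/92 ≈ 0.1848.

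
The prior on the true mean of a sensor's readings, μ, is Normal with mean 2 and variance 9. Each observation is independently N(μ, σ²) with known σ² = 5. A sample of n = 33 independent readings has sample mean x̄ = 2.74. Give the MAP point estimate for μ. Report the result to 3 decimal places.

n = 33, x̄ = 2.74.
For a Normal prior and Normal likelihood with known variance, the posterior is Normal; its mode equals its mean, the precision-weighted average.
Prior precision 1/σ₀² = 1/9; data precision n/σ² = 33/5 = 6.6.
μ̂ = ((1/9)·2 + 6.6·2.74) / (1/9 + 6.6) = (41189/2250)/(302/45) = 41189/15100 ≈ 2.728.

μ̂_MAP = 2.728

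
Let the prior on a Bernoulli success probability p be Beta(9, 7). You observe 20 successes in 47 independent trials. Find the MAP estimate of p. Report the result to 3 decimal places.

p̂_MAP = 0.459

Prior: Beta(9, 7).
Data: 20 successes in 47 trials. The binomial likelihood contributes p^20(1−p)^27, so the posterior is Beta(9+20, 7+27) = Beta(29, 34).
For Beta(a, b) with a, b > 1 the mode is (a−1)/(a+b−2) = 28/61 ≈ 0.459.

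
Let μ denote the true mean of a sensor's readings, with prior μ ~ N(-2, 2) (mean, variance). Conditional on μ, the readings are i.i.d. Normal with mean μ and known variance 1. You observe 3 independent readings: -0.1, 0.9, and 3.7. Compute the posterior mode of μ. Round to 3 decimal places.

μ̂_MAP = 1.000

n = 3; x̄ = ((-0.1) + 0.9 + 3.7)/3 = 4.5/3 = 1.5.
For a Normal prior and Normal likelihood with known variance, the posterior is Normal; its mode equals its mean, the precision-weighted average.
Prior precision 1/σ₀² = 1/2 = 0.5; data precision n/σ² = 3/1 = 3.
μ̂ = (0.5·(-2) + 3·1.5) / (0.5 + 3) = 3.5/3.5 = 1.000.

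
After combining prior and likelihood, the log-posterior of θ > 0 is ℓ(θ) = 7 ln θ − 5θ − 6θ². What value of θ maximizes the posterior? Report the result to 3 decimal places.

θ̂_MAP = 0.583

ℓ'(θ) = 7/θ − 5 − 12θ. Setting this to zero and multiplying by θ: 12θ² + 5θ − 7 = 0.
θ = (−5 + √(5² + 4·12·7)) / (2·12) = (−5 + √361) / 24 = (−5 + 19)/24 = 7/12.
ℓ''(θ) = −7/θ² − 12 < 0, confirming a maximum.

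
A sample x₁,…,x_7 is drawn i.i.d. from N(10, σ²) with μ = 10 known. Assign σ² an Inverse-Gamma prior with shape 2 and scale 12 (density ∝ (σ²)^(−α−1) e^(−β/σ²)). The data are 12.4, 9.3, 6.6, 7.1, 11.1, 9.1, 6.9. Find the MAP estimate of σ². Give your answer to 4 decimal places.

Sum of squared deviations about the known mean: SS = (12.4−10)² + (9.3−10)² + (6.6−10)² + (7.1−10)² + (11.1−10)² + (9.1−10)² + (6.9−10)² = 37.85.
The Normal likelihood contributes (σ²)^(−n/2) exp(−SS/(2σ²)), so the posterior is Inverse-Gamma(α + n/2, β + SS/2) = Inverse-Gamma(5.5, 30.925).
The mode of Inverse-Gamma(a, b) is b/(a+1) = 30.925/6.5 ≈ 4.7577.

σ̂²_MAP = 4.7577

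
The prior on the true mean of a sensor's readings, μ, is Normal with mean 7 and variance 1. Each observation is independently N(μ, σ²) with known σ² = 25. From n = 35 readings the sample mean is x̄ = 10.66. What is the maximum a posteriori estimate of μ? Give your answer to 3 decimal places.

μ̂_MAP = 9.135

n = 35, x̄ = 10.66.
For a Normal prior and Normal likelihood with known variance, the posterior is Normal; its mode equals its mean, the precision-weighted average.
Prior precision 1/σ₀² = 1/1 = 1; data precision n/σ² = 35/25 = 1.4.
μ̂ = (1·7 + 1.4·10.66) / (1 + 1.4) = 21.924/2.4 = 9.135.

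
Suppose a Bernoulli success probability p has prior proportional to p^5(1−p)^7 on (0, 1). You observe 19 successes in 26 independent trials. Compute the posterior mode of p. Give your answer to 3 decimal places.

p̂_MAP = 0.632

The prior density ∝ p^5(1−p)^7 is the kernel of Beta(6, 8).
Data: 19 successes in 26 trials. The binomial likelihood contributes p^19(1−p)^7, so the posterior is Beta(6+19, 8+7) = Beta(25, 15).
For Beta(a, b) with a, b > 1 the mode is (a−1)/(a+b−2) = 24/38 ≈ 0.632.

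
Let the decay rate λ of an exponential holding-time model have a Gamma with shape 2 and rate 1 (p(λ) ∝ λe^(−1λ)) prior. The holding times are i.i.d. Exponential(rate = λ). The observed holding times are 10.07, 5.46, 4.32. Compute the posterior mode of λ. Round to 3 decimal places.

λ̂_MAP = 0.192

The Exponential(rate=λ) likelihood is ∝ λ^n e^(−λΣtᵢ). Here n = 3 and Σtᵢ = 10.07 + 5.46 + 4.32 = 19.85.
Posterior ∝ λe^(−1λ) · λ^3e^(−19.85λ) = λ^4e^(−20.85λ), i.e. Gamma(5, 20.85).
Mode = (a−1)/b = 4/20.85 ≈ 0.192.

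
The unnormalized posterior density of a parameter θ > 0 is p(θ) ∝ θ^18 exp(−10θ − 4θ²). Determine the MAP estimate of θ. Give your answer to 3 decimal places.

ℓ'(θ) = 18/θ − 10 − 8θ. Setting this to zero and multiplying by θ: 8θ² + 10θ − 18 = 0.
θ = (−10 + √(10² + 4·8·18)) / (2·8) = (−10 + √676) / 16 = (−10 + 26)/16 = 1.
ℓ''(θ) = −18/θ² − 8 < 0, confirming a maximum.

θ̂_MAP = 1.000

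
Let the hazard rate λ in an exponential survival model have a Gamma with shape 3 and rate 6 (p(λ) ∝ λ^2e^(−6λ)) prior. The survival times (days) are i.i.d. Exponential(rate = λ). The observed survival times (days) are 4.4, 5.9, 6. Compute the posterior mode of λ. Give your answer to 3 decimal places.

The Exponential(rate=λ) likelihood is ∝ λ^n e^(−λΣtᵢ). Here n = 3 and Σtᵢ = 4.4 + 5.9 + 6 = 16.3.
Posterior ∝ λ^2e^(−6λ) · λ^3e^(−16.3λ) = λ^5e^(−22.3λ), i.e. Gamma(6, 22.3).
Mode = (a−1)/b = 5/22.3 ≈ 0.224.

λ̂_MAP = 0.224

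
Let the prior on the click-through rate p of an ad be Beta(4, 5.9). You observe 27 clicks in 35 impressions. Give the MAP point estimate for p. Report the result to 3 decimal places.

Prior: Beta(4, 5.9).
Data: 27 successes in 35 trials. The binomial likelihood contributes p^27(1−p)^8, so the posterior is Beta(4+27, 5.9+8) = Beta(31, 13.9).
For Beta(a, b) with a, b > 1 the mode is (a−1)/(a+b−2) = 30/42.9 ≈ 0.699.

p̂_MAP = 0.699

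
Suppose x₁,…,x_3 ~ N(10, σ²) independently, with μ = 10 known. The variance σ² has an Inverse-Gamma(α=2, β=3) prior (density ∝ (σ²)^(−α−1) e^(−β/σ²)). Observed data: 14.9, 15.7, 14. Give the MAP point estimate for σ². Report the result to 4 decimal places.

σ̂²_MAP = 8.7222

Sum of squared deviations about the known mean: SS = (14.9−10)² + (15.7−10)² + (14−10)² = 72.5.
The Normal likelihood contributes (σ²)^(−n/2) exp(−SS/(2σ²)), so the posterior is Inverse-Gamma(α + n/2, β + SS/2) = Inverse-Gamma(3.5, 39.25).
The mode of Inverse-Gamma(a, b) is b/(a+1) = 39.25/4.5 ≈ 8.7222.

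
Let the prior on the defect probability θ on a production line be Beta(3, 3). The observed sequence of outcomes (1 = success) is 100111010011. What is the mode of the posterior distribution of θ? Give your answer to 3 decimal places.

Prior: Beta(3, 3).
Data: 7 successes in 12 trials (from the sequence). The binomial likelihood contributes θ^7(1−θ)^5, so the posterior is Beta(3+7, 3+5) = Beta(10, 8).
For Beta(a, b) with a, b > 1 the mode is (a−1)/(a+b−2) = 9/16 ≈ 0.563.

θ̂_MAP = 0.563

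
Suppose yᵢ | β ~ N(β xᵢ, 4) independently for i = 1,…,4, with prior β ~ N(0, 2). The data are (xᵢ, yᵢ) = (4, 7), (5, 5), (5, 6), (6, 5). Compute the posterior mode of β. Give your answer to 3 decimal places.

log p(β | y) = −Σ(yᵢ − βxᵢ)²/(2·4) − β²/(2·2) + const.
Setting the derivative to zero: Σxᵢ(yᵢ − βxᵢ)/4 − β/2 = 0, so β = Σxᵢyᵢ / (Σxᵢ² + σ²/τ²).
Σxᵢyᵢ = 4·7 + 5·5 + 5·6 + 6·5 = 113; Σxᵢ² = 102; σ²/τ² = 2.
β̂_MAP = 113 / (102 + 2) = 113/104 ≈ 1.087.

β̂_MAP = 1.087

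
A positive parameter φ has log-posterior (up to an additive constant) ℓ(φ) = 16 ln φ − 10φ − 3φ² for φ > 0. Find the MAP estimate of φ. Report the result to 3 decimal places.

φ̂_MAP = 1.000

ℓ'(φ) = 16/φ − 10 − 6φ. Setting this to zero and multiplying by φ: 6φ² + 10φ − 16 = 0.
φ = (−10 + √(10² + 4·6·16)) / (2·6) = (−10 + √484) / 12 = (−10 + 22)/12 = 1.
ℓ''(φ) = −16/φ² − 6 < 0, confirming a maximum.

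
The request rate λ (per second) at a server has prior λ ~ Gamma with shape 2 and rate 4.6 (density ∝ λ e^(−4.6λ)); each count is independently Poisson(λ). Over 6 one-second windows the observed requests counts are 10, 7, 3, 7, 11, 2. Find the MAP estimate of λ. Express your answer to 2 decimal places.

Σxᵢ = 10+7+3+7+11+2 = 40, with n = 6.
Posterior ∝ λe^(−4.6λ) · λ^40e^(−6λ) = λ^41e^(−10.6λ), i.e. Gamma(shape=42, rate=10.6).
The mode of a Gamma(a, b) with a ≥ 1 (shape–rate) is (a−1)/b = 41/10.6 ≈ 3.87.

λ̂_MAP = 3.87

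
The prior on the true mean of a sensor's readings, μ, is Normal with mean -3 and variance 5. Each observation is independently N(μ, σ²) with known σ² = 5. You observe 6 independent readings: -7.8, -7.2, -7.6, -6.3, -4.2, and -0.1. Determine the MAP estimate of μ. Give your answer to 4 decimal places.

n = 6; x̄ = ((-7.8) + (-7.2) + (-7.6) + (-6.3) + (-4.2) + (-0.1))/6 = -33.2/6 = -83/15 ≈ -5.5333.
For a Normal prior and Normal likelihood with known variance, the posterior is Normal; its mode equals its mean, the precision-weighted average.
Prior precision 1/σ₀² = 1/5 = 0.2; data precision n/σ² = 6/5 = 1.2.
μ̂ = (0.2·(-3) + 1.2·(-83/15)) / (0.2 + 1.2) = (-7.24)/1.4 = -181/35 ≈ -5.1714.

μ̂_MAP = -5.1714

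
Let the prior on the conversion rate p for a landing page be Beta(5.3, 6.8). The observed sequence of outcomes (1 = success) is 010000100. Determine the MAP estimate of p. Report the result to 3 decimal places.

p̂_MAP = 0.330

Prior: Beta(5.3, 6.8).
Data: 2 successes in 9 trials (from the sequence). The binomial likelihood contributes p^2(1−p)^7, so the posterior is Beta(5.3+2, 6.8+7) = Beta(7.3, 13.8).
For Beta(a, b) with a, b > 1 the mode is (a−1)/(a+b−2) = 6.3/19.1 ≈ 0.330.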